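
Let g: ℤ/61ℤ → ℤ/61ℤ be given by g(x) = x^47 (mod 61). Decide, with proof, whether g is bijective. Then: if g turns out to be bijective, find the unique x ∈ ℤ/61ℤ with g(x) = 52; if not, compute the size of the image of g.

3

Since 61 is prime, the nonzero elements of ℤ/61ℤ form a cyclic group of order 60.
As gcd(47, 60) = 1, raising to the 47th power is a bijection on this group: if a^47 ≡ b^47 then (ab^{−1})^47 = 1, and the only element of order dividing gcd(47, 60) = 1 is 1, so a = b.
With g(0) = 0 this makes g injective on all of ℤ/61ℤ, hence bijective (finite equal-size domain and codomain). In particular g is bijective.
Since g is bijective, we find the preimage of 52. The inverse of x ↦ x^47 on (ℤ/61ℤ)^× is x ↦ x^23, because 47·23 = 1081 = 18·60 + 1 ≡ 1 (mod 60) and x^{60} = 1 for x ≠ 0 (Fermat). So g⁻¹(52) = 52^23 mod 61.
Repeated squaring mod 61: 52^1 ≡ 52, 52^2 ≡ 52² = 2704 ≡ 20, 52^4 ≡ 20² = 400 ≡ 34, 52^8 ≡ 34² = 1156 ≡ 58, 52^16 ≡ 58² = 3364 ≡ 9. Since 23 = 16 + 4 + 2 + 1, 52^23 ≡ 9·34·20·52: 9·34 = 306 ≡ 1, then 1·20 = 20, then 20·52 = 1040 ≡ 3. So 52^23 ≡ 3 (mod 61).
Hence g⁻¹(52) = 3.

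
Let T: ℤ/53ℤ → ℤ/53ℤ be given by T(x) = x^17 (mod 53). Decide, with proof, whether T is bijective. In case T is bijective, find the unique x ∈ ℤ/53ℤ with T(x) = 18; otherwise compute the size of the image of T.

Since 53 is prime, the nonzero elements of ℤ/53ℤ form a cyclic group of order 52.
As gcd(17, 52) = 1, raising to the 17th power is a bijection on this group: if a^17 ≡ b^17 then (ab^{−1})^17 = 1, and the only element of order dividing gcd(17, 52) = 1 is 1, so a = b.
With T(0) = 0 this makes T injective on all of ℤ/53ℤ, hence bijective (finite equal-size domain and codomain). In particular T is bijective.
Since T is bijective, we find the preimage of 18. The inverse of x ↦ x^17 on (ℤ/53ℤ)^× is x ↦ x^49, because 17·49 = 833 = 16·52 + 1 ≡ 1 (mod 52) and x^{52} = 1 for x ≠ 0 (Fermat). So T⁻¹(18) = 18^49 mod 53.
Repeated squaring mod 53: 18^1 ≡ 18, 18^2 ≡ 18² = 324 ≡ 6, 18^4 ≡ 6² = 36, 18^8 ≡ 36² = 1296 ≡ 24, 18^16 ≡ 24² = 576 ≡ 46, 18^32 ≡ 46² = 2116 ≡ 49. Since 49 = 32 + 16 + 1, 18^49 ≡ 49·46·18: 49·46 = 2254 ≡ 28, then 28·18 = 504 ≡ 27. So 18^49 ≡ 27 (mod 53).
Hence T⁻¹(18) = 27.

27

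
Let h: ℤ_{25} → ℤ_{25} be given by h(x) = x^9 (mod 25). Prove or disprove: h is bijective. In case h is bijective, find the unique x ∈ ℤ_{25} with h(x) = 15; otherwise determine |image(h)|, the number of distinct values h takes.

21

h(0) = 0^9 = 0.
h(5): Repeated squaring mod 25: 5^1 ≡ 5, 5^2 ≡ 5² = 25 ≡ 0, 5^4 ≡ 0² = 0, 5^8 ≡ 0² = 0. Since 9 = 8 + 1, 5^9 ≡ 0·5: 0·5 = 0. So 5^9 ≡ 0 (mod 25).
So h(0) = h(5) = 0 while 0 ≠ 5, hence h is not injective, hence not bijective.
Since h is not bijective, we determine |image(h)|. Computing x^9 mod 25 for each x (by repeated squaring, reducing mod 25 at every step), the values h(0), h(1), …, h(24) are: 0, 1, 12, 8, 19, 0, 21, 7, 3, 14, 0, 16, 2, 23, 9, 0, 11, 22, 18, 4, 0, 6, 17, 13, 24.
The distinct values are {0, 1, 2, 3, 4, 6, 7, 8, 9, 11, 12, 13, 14, 16, 17, 18, 19, 21, 22, 23, 24}; there are 21 of them.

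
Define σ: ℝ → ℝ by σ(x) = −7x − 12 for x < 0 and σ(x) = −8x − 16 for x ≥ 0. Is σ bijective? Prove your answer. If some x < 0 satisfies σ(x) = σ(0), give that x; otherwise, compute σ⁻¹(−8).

Both pieces are strictly decreasing (slopes −7 and −8), so each is injective on its own interval.
The left piece maps (−∞, 0) onto (−12, ∞); the right piece maps [0, ∞) onto (−∞, −16].
The images leave a gap (−12 has no preimage), so σ is not surjective, hence not bijective.
Because the two images are disjoint, no x < 0 has σ(x) = σ(0), so we compute σ⁻¹(−8): −8 lies in (−12, ∞), so solve −7x − 12 = −8: x = (−8 + 12)/(−7) = −4/7.

-4/7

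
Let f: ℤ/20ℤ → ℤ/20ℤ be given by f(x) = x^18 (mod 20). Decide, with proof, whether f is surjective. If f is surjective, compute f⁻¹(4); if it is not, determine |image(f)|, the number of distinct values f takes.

f(4): Repeated squaring mod 20: 4^1 ≡ 4, 4^2 ≡ 4² = 16, 4^4 ≡ 16² = 256 ≡ 16, 4^8 ≡ 16² = 256 ≡ 16, 4^16 ≡ 16² = 256 ≡ 16. Since 18 = 16 + 2, 4^18 ≡ 16·16: 16·16 = 256 ≡ 16. So 4^18 ≡ 16 (mod 20).
f(6): Repeated squaring mod 20: 6^1 ≡ 6, 6^2 ≡ 6² = 36 ≡ 16, 6^4 ≡ 16² = 256 ≡ 16, 6^8 ≡ 16² = 256 ≡ 16, 6^16 ≡ 16² = 256 ≡ 16. Since 18 = 16 + 2, 6^18 ≡ 16·16: 16·16 = 256 ≡ 16. So 6^18 ≡ 16 (mod 20).
So f(4) = f(6) = 16 while 4 ≠ 6, so f is not injective.
A non-injective map from the 20-element set ℤ/20ℤ to itself takes at most 19 distinct values, so it cannot be surjective. Therefore f is not surjective.
Since f is not surjective, we determine |image(f)|. Computing x^18 mod 20 for each x (by repeated squaring, reducing mod 20 at every step), the values f(0), f(1), …, f(19) are: 0, 1, 4, 9, 16, 5, 16, 9, 4, 1, 0, 1, 4, 9, 16, 5, 16, 9, 4, 1.
The distinct values are {0, 1, 4, 5, 9, 16}; there are 6 of them.

6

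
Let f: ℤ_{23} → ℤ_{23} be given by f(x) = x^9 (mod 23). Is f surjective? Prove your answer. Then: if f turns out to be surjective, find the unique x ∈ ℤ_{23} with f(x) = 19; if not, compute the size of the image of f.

11

Since 23 is prime, the nonzero elements of ℤ_{23} form a cyclic group of order 22.
As gcd(9, 22) = 1, raising to the 9th power is a bijection on this group: if u^9 ≡ v^9 then (uv^{−1})^9 = 1, and the only element of order dividing gcd(9, 22) = 1 is 1, so u = v.
With f(0) = 0 this makes f injective on all of ℤ_{23}, hence bijective (finite equal-size domain and codomain). In particular f is surjective.
Since f is surjective, we find the preimage of 19. The inverse of x ↦ x^9 on (ℤ_{23})^× is x ↦ x^5, because 9·5 = 45 = 2·22 + 1 ≡ 1 (mod 22) and x^{22} = 1 for x ≠ 0 (Fermat). So f⁻¹(19) = 19^5 mod 23.
Repeated squaring mod 23: 19^1 ≡ 19, 19^2 ≡ 19² = 361 ≡ 16, 19^4 ≡ 16² = 256 ≡ 3. Since 5 = 4 + 1, 19^5 ≡ 3·19: 3·19 = 57 ≡ 11. So 19^5 ≡ 11 (mod 23).
Hence f⁻¹(19) = 11.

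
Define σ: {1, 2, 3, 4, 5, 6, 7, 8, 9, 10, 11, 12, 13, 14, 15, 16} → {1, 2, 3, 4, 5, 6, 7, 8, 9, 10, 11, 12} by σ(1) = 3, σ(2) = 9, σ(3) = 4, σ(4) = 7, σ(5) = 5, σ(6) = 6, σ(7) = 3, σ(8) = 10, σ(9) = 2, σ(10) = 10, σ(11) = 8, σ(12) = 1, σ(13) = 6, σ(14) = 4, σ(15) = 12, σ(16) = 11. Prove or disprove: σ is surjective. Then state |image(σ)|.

Every element of the codomain has a preimage: 1 = σ(12), 2 = σ(9), 3 = σ(1), 4 = σ(3), 5 = σ(5), 6 = σ(6), 7 = σ(4), 8 = σ(11), 9 = σ(2), 10 = σ(8), 11 = σ(16), 12 = σ(15).
Hence σ is surjective.
The image of σ is {1, 2, 3, 4, 5, 6, 7, 8, 9, 10, 11, 12}, which has 12 elements.

12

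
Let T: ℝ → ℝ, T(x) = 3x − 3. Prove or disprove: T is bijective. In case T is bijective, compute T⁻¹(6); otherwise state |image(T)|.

Suppose T(a) = T(b). Then 3a − 3 = 3b − 3, therefore 3a = 3b, so a = b.
For any y ∈ ℝ, x = (y + 3)/3 satisfies T(x) = y.
So T is bijective.
Since T is bijective, we compute T⁻¹(6) = (6 + 3)/3 = 3.

3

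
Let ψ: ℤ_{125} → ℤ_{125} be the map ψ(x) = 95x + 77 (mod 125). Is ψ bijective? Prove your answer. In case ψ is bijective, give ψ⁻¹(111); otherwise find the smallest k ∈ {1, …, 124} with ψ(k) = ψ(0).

Recall that ψ is injective if ψ(u) = ψ(v) implies u = v.
We have gcd(95, 125) = 5 > 1. Taking u = 0 and v = 25: ψ(0) = 77 and ψ(25) = 95·25 + 77 = 2452 ≡ 77 (mod 125).
So ψ(0) = ψ(25) while 0 ≠ 25, therefore ψ is not injective, hence not bijective.
Since ψ is not bijective, we find the least positive k with ψ(k) = ψ(0): this means 95k ≡ 0 (mod 125), i.e. 125 ∣ 95k. Since gcd(95, 125) = 5, dividing through by 5 this holds exactly when 25 ∣ 19k, and as gcd(19, 25) = 1, exactly when 25 ∣ k.
The smallest positive such k is 25.

25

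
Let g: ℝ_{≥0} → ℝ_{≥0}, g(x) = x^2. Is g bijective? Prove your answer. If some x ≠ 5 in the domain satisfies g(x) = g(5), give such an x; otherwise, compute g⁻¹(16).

4

On ℝ_{≥0}, x ↦ x^2 is strictly increasing (injective) and for any y ∈ ℝ_{≥0} the 2nd root y^{1/2} lies in ℝ_{≥0} (surjective). So g is bijective.
Since x ↦ x^2 is strictly increasing on ℝ_{≥0}, it is injective there, so no x ≠ 5 in the domain has g(x) = g(5). We therefore compute g⁻¹(16) = 16^{1/2} = 4 (indeed 4^2 = 16).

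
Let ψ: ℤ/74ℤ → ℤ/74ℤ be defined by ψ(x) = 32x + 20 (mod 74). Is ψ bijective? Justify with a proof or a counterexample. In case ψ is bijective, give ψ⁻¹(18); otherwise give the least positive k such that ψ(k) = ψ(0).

We have gcd(32, 74) = 2 > 1. Taking s = 0 and t = 37: ψ(0) = 20 and ψ(37) = 32·37 + 20 = 1204 ≡ 20 (mod 74).
So ψ(0) = ψ(37) while 0 ≠ 37, thus ψ is not injective, hence not bijective.
Since ψ is not bijective, we find the least positive k with ψ(k) = ψ(0): this means 32k ≡ 0 (mod 74), i.e. 74 ∣ 32k. Since gcd(32, 74) = 2, dividing through by 2 this holds exactly when 37 ∣ 16k, and as gcd(16, 37) = 1, exactly when 37 ∣ k.
The smallest positive such k is 37.

37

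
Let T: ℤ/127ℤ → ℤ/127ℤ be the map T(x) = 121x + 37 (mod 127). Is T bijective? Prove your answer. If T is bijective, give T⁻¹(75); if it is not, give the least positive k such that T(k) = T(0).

36

If T(a) = T(b), then 121a ≡ 121b (mod 127). Because gcd(121, 127) = 1, we may cancel 121 to get a ≡ b (mod 127).
We now compute 121⁻¹ mod 127 explicitly. Euclid's algorithm: 127 = 1·121 + 6, 121 = 20·6 + 1; back-substituting gives 1 = 21·121 − 20·127, so 121⁻¹ ≡ 21 (mod 127).
For any y ∈ ℤ/127ℤ, x = 21(y − 37) mod 127 satisfies T(x) = 121·21(y − 37) + 37 ≡ y (since 121·21 ≡ 1 mod 127). So every y has a preimage.
Therefore T is bijective.
Since T is bijective, we find T⁻¹(75): we need 121x ≡ 75 − 37 ≡ 38 (mod 127). Using 121⁻¹ = 21: x ≡ 21·38 = 798 = 6·127 + 36, so x = 36.
Check: T(36) = 121·36 + 37 = 4393 = 34·127 + 75 ≡ 75 (mod 127).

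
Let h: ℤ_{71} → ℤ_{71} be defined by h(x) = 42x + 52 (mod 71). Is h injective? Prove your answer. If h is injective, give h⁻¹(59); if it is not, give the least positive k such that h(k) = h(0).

Suppose h(a) = h(b) in ℤ_{71}. Then 42a + 52 ≡ 42b + 52 (mod 71), thus 42(a − b) ≡ 0 (mod 71).
Since gcd(42, 71) = 1, 42 is invertible modulo 71, thus a − b ≡ 0 (mod 71), i.e. a = b.
Hence h is injective.
We now compute 42⁻¹ mod 71 explicitly. Euclid's algorithm: 71 = 1·42 + 29, 42 = 1·29 + 13, 29 = 2·13 + 3, 13 = 4·3 + 1; back-substituting gives 1 = 22·42 − 13·71, so 42⁻¹ ≡ 22 (mod 71).
Since h is injective, we compute h⁻¹(59): solve 42x + 52 ≡ 59 (mod 71), i.e. 42x ≡ 7 (mod 71).
Multiplying by 42⁻¹ = 22 gives x ≡ 22·7 = 154 = 2·71 + 12 ≡ 12 (mod 71).
Check: h(12) = 42·12 + 52 = 556 = 7·71 + 59 ≡ 59 (mod 71).

12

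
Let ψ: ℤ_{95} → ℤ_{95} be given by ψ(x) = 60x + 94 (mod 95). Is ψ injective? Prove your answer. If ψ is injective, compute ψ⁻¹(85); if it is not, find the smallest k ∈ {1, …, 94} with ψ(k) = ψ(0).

19

Recall that ψ is injective if ψ(x_1) = ψ(x_2) implies x_1 = x_2.
We have gcd(60, 95) = 5 > 1. Taking x_1 = 0 and x_2 = 19: ψ(0) = 94 and ψ(19) = 60·19 + 94 = 1234 ≡ 94 (mod 95).
So ψ(0) = ψ(19) while 0 ≠ 19, so ψ is not injective.
Since ψ is not injective, we find the least positive k with ψ(k) = ψ(0): this means 60k ≡ 0 (mod 95), i.e. 95 ∣ 60k. Since gcd(60, 95) = 5, dividing through by 5 this holds exactly when 19 ∣ 12k, and as gcd(12, 19) = 1, exactly when 19 ∣ k.
The smallest positive such k is 19.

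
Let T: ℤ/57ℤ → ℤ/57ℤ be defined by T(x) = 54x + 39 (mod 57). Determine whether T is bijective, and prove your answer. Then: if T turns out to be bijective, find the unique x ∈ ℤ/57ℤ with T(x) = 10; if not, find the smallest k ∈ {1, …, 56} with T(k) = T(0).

19

Recall that injectivity means: for all s, t in the domain, T(s) = T(t) implies s = t.
We have gcd(54, 57) = 3 > 1. Taking s = 0 and t = 19: T(0) = 39 and T(19) = 54·19 + 39 = 1065 ≡ 39 (mod 57).
So T(0) = T(19) while 0 ≠ 19, so T is not injective, hence not bijective.
Since T is not bijective, we find the least positive k with T(k) = T(0): this means 54k ≡ 0 (mod 57), i.e. 57 ∣ 54k. Since gcd(54, 57) = 3, dividing through by 3 this holds exactly when 19 ∣ 18k, and as gcd(18, 19) = 1, exactly when 19 ∣ k.
The smallest positive such k is 19.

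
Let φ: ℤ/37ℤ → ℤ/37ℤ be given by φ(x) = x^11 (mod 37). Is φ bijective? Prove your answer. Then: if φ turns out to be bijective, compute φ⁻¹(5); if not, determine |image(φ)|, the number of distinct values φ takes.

20

Since 37 is prime, the nonzero elements of ℤ/37ℤ form a cyclic group of order 36.
As gcd(11, 36) = 1, raising to the 11th power is a bijection on this group: if u^11 ≡ v^11 then (uv^{−1})^11 = 1, and the only element of order dividing gcd(11, 36) = 1 is 1, so u = v.
With φ(0) = 0 this makes φ injective on all of ℤ/37ℤ, hence bijective (finite equal-size domain and codomain). In particular φ is bijective.
Since φ is bijective, we find the preimage of 5. The inverse of x ↦ x^11 on (ℤ/37ℤ)^× is x ↦ x^23, because 11·23 = 253 = 7·36 + 1 ≡ 1 (mod 36) and x^{36} = 1 for x ≠ 0 (Fermat). So φ⁻¹(5) = 5^23 mod 37.
Repeated squaring mod 37: 5^1 ≡ 5, 5^2 ≡ 5² = 25, 5^4 ≡ 25² = 625 ≡ 33, 5^8 ≡ 33² = 1089 ≡ 16, 5^16 ≡ 16² = 256 ≡ 34. Since 23 = 16 + 4 + 2 + 1, 5^23 ≡ 34·33·25·5: 34·33 = 1122 ≡ 12, then 12·25 = 300 ≡ 4, then 4·5 = 20. So 5^23 ≡ 20 (mod 37).
Hence φ⁻¹(5) = 20.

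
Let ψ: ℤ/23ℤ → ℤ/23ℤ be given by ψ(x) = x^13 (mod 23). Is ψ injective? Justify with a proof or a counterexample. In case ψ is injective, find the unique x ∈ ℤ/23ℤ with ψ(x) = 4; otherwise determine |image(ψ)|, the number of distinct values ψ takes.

2

Since 23 is prime, the nonzero elements of ℤ/23ℤ form a cyclic group of order 22.
As gcd(13, 22) = 1, raising to the 13th power is a bijection on this group: if x_1^13 ≡ x_2^13 then (x_1x_2^{−1})^13 = 1, and the only element of order dividing gcd(13, 22) = 1 is 1, so x_1 = x_2.
With ψ(0) = 0 this makes ψ injective on all of ℤ/23ℤ, hence bijective (finite equal-size domain and codomain). In particular ψ is injective.
Since ψ is injective, we find the preimage of 4. The inverse of x ↦ x^13 on (ℤ/23ℤ)^× is x ↦ x^17, because 13·17 = 221 = 10·22 + 1 ≡ 1 (mod 22) and x^{22} = 1 for x ≠ 0 (Fermat). So ψ⁻¹(4) = 4^17 mod 23.
Repeated squaring mod 23: 4^1 ≡ 4, 4^2 ≡ 4² = 16, 4^4 ≡ 16² = 256 ≡ 3, 4^8 ≡ 3² = 9, 4^16 ≡ 9² = 81 ≡ 12. Since 17 = 16 + 1, 4^17 ≡ 12·4: 12·4 = 48 ≡ 2. So 4^17 ≡ 2 (mod 23).
Hence ψ⁻¹(4) = 2.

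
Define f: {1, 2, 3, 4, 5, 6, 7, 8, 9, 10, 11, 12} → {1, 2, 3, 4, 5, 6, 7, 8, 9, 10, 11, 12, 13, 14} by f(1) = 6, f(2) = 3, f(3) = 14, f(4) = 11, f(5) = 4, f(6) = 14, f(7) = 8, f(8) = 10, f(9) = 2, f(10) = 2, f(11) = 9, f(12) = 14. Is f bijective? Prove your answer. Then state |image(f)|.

f(3) = 14 = f(6) with 3 ≠ 6, so f is not injective, hence not bijective.
The image of f is {2, 3, 4, 6, 8, 9, 10, 11, 14}, which has 9 elements.

9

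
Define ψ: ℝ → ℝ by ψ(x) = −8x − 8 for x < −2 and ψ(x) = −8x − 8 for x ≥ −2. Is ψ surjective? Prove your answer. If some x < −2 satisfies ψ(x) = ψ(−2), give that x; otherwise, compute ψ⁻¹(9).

Both pieces are strictly decreasing (slopes −8 and −8), so each is injective on its own interval.
The left piece maps (−∞, −2) onto (8, ∞); the right piece maps [−2, ∞) onto (−∞, 8].
These images together cover ℝ, so ψ is surjective.
Because the two images are disjoint, no x < −2 has ψ(x) = ψ(−2), so we compute ψ⁻¹(9): 9 lies in (8, ∞), so solve −8x − 8 = 9: x = (9 + 8)/(−8) = −17/8.

-17/8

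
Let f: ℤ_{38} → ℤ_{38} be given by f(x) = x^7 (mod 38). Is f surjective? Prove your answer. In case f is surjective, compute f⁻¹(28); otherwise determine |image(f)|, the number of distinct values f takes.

Computing x^7 mod 38 for each x (by repeated squaring, reducing mod 38 at every step), the values f(0), f(1), …, f(37) are: 0, 1, 14, 21, 6, 35, 28, 7, 8, 23, 34, 11, 12, 29, 22, 13, 36, 5, 18, 19, 20, 33, 2, 25, 16, 9, 26, 27, 4, 15, 30, 31, 10, 3, 32, 17, 24, 37.
Every element of ℤ_{38} appears exactly once in this list, so f is a bijection, and in particular surjective.
Since f is surjective, we read off the preimage of 28 from the same table: f(6) = 28, so f⁻¹(28) = 6.

6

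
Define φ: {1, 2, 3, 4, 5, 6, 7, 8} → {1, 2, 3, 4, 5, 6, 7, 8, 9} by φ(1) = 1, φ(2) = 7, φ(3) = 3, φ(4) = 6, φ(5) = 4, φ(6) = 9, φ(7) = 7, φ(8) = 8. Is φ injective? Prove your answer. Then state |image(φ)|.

7

φ(2) = 7 = φ(7) with 2 ≠ 7, so φ is not injective.
The image of φ is {1, 3, 4, 6, 7, 8, 9}, which has 7 elements.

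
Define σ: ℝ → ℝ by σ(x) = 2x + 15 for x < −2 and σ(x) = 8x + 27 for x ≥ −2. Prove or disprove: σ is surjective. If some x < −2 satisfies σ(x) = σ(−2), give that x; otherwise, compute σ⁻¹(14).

-13/8

Both pieces are strictly increasing (slopes 2 and 8), so each is injective on its own interval.
The left piece maps (−∞, −2) onto (−∞, 11); the right piece maps [−2, ∞) onto [11, ∞).
These images together cover ℝ, so σ is surjective.
Because the two images are disjoint, no x < −2 has σ(x) = σ(−2), so we compute σ⁻¹(14): 14 lies in [11, ∞), so solve 8x + 27 = 14: x = (14 − 27)/8 = −13/8.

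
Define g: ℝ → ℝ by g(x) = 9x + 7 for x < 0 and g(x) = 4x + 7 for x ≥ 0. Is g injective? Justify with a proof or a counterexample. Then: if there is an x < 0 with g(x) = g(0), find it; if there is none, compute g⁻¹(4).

Both pieces are strictly increasing (slopes 9 and 4), so each is injective on its own interval.
The left piece maps (−∞, 0) onto (−∞, 7); the right piece maps [0, ∞) onto [7, ∞).
These images are disjoint, so no value is attained by both pieces. Hence g is injective.
Because the two images are disjoint, no x < 0 has g(x) = g(0), so we compute g⁻¹(4): 4 lies in (−∞, 7), so solve 9x + 7 = 4: x = (4 − 7)/9 = −1/3.

-1/3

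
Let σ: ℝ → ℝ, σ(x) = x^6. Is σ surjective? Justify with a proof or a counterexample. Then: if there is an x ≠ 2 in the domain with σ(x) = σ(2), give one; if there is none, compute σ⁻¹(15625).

Since 6 is even, x^6 ≥ 0 for all x ∈ ℝ, so −1 ∈ ℝ has no preimage. Hence σ is not surjective.
For the follow-up, such an x exists: taking x = −2 ∈ ℝ gives σ(−2) = 64 = σ(2) with −2 ≠ 2.

-2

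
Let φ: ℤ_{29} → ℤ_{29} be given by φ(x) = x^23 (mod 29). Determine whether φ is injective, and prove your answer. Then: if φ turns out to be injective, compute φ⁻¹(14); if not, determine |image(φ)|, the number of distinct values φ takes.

8

Since 29 is prime, the nonzero elements of ℤ_{29} form a cyclic group of order 28.
As gcd(23, 28) = 1, raising to the 23rd power is a bijection on this group: if u^23 ≡ v^23 then (uv^{−1})^23 = 1, and the only element of order dividing gcd(23, 28) = 1 is 1, so u = v.
With φ(0) = 0 this makes φ injective on all of ℤ_{29}, hence bijective (finite equal-size domain and codomain). In particular φ is injective.
Since φ is injective, we find the preimage of 14. The inverse of x ↦ x^23 on (ℤ_{29})^× is x ↦ x^11, because 23·11 = 253 = 9·28 + 1 ≡ 1 (mod 28) and x^{28} = 1 for x ≠ 0 (Fermat). So φ⁻¹(14) = 14^11 mod 29.
Repeated squaring mod 29: 14^1 ≡ 14, 14^2 ≡ 14² = 196 ≡ 22, 14^4 ≡ 22² = 484 ≡ 20, 14^8 ≡ 20² = 400 ≡ 23. Since 11 = 8 + 2 + 1, 14^11 ≡ 23·22·14: 23·22 = 506 ≡ 13, then 13·14 = 182 ≡ 8. So 14^11 ≡ 8 (mod 29).
Hence φ⁻¹(14) = 8.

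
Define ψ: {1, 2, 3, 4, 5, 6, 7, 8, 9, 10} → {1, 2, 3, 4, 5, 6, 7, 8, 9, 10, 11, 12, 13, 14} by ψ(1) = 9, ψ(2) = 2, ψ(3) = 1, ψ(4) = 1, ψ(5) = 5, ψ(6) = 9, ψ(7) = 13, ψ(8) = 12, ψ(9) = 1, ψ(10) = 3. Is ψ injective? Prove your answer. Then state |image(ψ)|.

ψ(3) = 1 = ψ(4) with 3 ≠ 4, so ψ is not injective.
The image of ψ is {1, 2, 3, 5, 9, 12, 13}, which has 7 elements.

7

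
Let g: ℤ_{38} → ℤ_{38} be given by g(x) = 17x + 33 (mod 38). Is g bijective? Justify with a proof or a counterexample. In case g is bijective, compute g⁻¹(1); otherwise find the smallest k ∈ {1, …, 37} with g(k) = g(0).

16

Recall that g is injective when g(a) = g(b) forces a = b.
Suppose g(a) = g(b) in ℤ_{38}. Then 17a + 33 ≡ 17b + 33 (mod 38), therefore 17(a − b) ≡ 0 (mod 38).
Since gcd(17, 38) = 1, 17 is invertible modulo 38, so a − b ≡ 0 (mod 38), i.e. a = b.
We now compute 17⁻¹ mod 38 explicitly. Euclid's algorithm: 38 = 2·17 + 4, 17 = 4·4 + 1; back-substituting gives 1 = 9·17 − 4·38, so 17⁻¹ ≡ 9 (mod 38).
Then y ↦ 9(y − 33) is a two-sided inverse to g, so every y ∈ ℤ_{38} has a preimage.
Hence g is bijective.
Since g is bijective, we find g⁻¹(1): we need 17x ≡ 1 − 33 ≡ 6 (mod 38). Using 17⁻¹ = 9: x ≡ 9·6 = 54 = 1·38 + 16, so x = 16.
Check: g(16) = 17·16 + 33 = 305 = 8·38 + 1 ≡ 1 (mod 38).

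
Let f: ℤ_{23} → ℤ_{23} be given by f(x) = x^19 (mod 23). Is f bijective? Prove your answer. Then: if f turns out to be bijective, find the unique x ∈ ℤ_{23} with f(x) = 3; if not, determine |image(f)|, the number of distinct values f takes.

Since 23 is prime, the nonzero elements of ℤ_{23} form a cyclic group of order 22.
As gcd(19, 22) = 1, raising to the 19th power is a bijection on this group: if a^19 ≡ b^19 then (ab^{−1})^19 = 1, and the only element of order dividing gcd(19, 22) = 1 is 1, so a = b.
With f(0) = 0 this makes f injective on all of ℤ_{23}, hence bijective (finite equal-size domain and codomain). In particular f is bijective.
Since f is bijective, we find the preimage of 3. The inverse of x ↦ x^19 on (ℤ_{23})^× is x ↦ x^7, because 19·7 = 133 = 6·22 + 1 ≡ 1 (mod 22) and x^{22} = 1 for x ≠ 0 (Fermat). So f⁻¹(3) = 3^7 mod 23.
Repeated squaring mod 23: 3^1 ≡ 3, 3^2 ≡ 3² = 9, 3^4 ≡ 9² = 81 ≡ 12. Since 7 = 4 + 2 + 1, 3^7 ≡ 12·9·3: 12·9 = 108 ≡ 16, then 16·3 = 48 ≡ 2. So 3^7 ≡ 2 (mod 23).
Hence f⁻¹(3) = 2.

2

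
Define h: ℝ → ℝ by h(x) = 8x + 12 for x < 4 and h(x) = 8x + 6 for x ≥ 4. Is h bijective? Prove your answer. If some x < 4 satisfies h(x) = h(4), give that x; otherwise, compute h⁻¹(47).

13/4

Both pieces are strictly increasing (slopes 8 and 8), so each is injective on its own interval.
The left piece maps (−∞, 4) onto (−∞, 44); the right piece maps [4, ∞) onto [38, ∞).
These images overlap. In particular h(4) = 38 (right piece), and solving 8x + 12 = 38 on the left piece gives x = 13/4 < 4.
So h(13/4) = h(4) with 13/4 ≠ 4, and h is not injective, hence not bijective. This x = 13/4 is the requested value below 4.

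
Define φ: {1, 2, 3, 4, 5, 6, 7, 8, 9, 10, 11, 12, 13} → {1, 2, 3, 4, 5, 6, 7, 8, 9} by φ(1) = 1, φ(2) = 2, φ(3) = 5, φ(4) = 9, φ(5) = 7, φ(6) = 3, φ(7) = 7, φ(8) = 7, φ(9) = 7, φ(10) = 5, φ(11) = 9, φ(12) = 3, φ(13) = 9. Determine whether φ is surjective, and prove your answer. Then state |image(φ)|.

No element maps to 4, so φ is not surjective.
The image of φ is {1, 2, 3, 5, 7, 9}, which has 6 elements.

6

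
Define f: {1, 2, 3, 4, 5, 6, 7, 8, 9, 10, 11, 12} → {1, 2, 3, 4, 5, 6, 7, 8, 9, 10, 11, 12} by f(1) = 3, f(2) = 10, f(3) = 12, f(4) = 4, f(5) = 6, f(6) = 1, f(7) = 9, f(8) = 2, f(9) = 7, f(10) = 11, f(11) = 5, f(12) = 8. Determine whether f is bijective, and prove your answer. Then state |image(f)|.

The values 3, 10, 12, 4, 6, 1, 9, 2, 7, 11, 5, 8 are a permutation of {1, 2, 3, 4, 5, 6, 7, 8, 9, 10, 11, 12}: each element appears exactly once.
So f is injective and surjective, hence bijective.
The image of f is {1, 2, 3, 4, 5, 6, 7, 8, 9, 10, 11, 12}, which has 12 elements.

12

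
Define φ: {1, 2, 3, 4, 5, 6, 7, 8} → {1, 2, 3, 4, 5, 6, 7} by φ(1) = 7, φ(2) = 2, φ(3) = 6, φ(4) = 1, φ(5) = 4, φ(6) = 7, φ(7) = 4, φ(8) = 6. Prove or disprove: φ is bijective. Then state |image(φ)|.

φ(1) = 7 = φ(6) with 1 ≠ 6, so φ is not injective, hence not bijective.
The image of φ is {1, 2, 4, 6, 7}, which has 5 elements.

5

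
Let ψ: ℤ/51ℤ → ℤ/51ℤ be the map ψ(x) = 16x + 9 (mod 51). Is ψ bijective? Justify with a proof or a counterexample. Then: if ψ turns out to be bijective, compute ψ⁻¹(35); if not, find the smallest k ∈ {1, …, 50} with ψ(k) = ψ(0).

8

Suppose ψ(u) = ψ(v) in ℤ/51ℤ. Then 16u + 9 ≡ 16v + 9 (mod 51), hence 16(u − v) ≡ 0 (mod 51).
Since gcd(16, 51) = 1, 16 is invertible modulo 51, therefore u − v ≡ 0 (mod 51), i.e. u = v.
We now compute 16⁻¹ mod 51 explicitly. Euclid's algorithm: 51 = 3·16 + 3, 16 = 5·3 + 1; back-substituting gives 1 = 16·16 − 5·51, so 16⁻¹ ≡ 16 (mod 51).
For any y ∈ ℤ/51ℤ, x = 16(y − 9) mod 51 satisfies ψ(x) = 16·16(y − 9) + 9 ≡ y (since 16·16 ≡ 1 mod 51). So every y has a preimage.
Therefore ψ is bijective.
Since ψ is bijective, we find ψ⁻¹(35): we need 16x ≡ 35 − 9 ≡ 26 (mod 51). Using 16⁻¹ = 16: x ≡ 16·26 = 416 = 8·51 + 8, so x = 8.
Check: ψ(8) = 16·8 + 9 = 137 = 2·51 + 35 ≡ 35 (mod 51).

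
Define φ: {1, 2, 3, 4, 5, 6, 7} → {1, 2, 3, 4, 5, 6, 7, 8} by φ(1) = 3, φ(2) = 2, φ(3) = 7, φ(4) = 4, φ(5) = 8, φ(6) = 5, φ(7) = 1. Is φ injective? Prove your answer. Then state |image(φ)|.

7

The values φ(1), …, φ(7) are 3, 2, 7, 4, 8, 5, 1 — all distinct.
So φ(a) = φ(b) only when a = b, and φ is injective.
The image of φ is {1, 2, 3, 4, 5, 7, 8}, which has 7 elements.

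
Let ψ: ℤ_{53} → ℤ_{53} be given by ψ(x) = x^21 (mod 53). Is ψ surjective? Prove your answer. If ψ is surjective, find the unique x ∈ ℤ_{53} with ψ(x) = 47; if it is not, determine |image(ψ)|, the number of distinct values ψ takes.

Since 53 is prime, the nonzero elements of ℤ_{53} form a cyclic group of order 52.
As gcd(21, 52) = 1, raising to the 21st power is a bijection on this group: if u^21 ≡ v^21 then (uv^{−1})^21 = 1, and the only element of order dividing gcd(21, 52) = 1 is 1, so u = v.
With ψ(0) = 0 this makes ψ injective on all of ℤ_{53}, hence bijective (finite equal-size domain and codomain). In particular ψ is surjective.
Since ψ is surjective, we find the preimage of 47. The inverse of x ↦ x^21 on (ℤ_{53})^× is x ↦ x^5, because 21·5 = 105 = 2·52 + 1 ≡ 1 (mod 52) and x^{52} = 1 for x ≠ 0 (Fermat). So ψ⁻¹(47) = 47^5 mod 53.
Repeated squaring mod 53: 47^1 ≡ 47, 47^2 ≡ 47² = 2209 ≡ 36, 47^4 ≡ 36² = 1296 ≡ 24. Since 5 = 4 + 1, 47^5 ≡ 24·47: 24·47 = 1128 ≡ 15. So 47^5 ≡ 15 (mod 53).
Hence ψ⁻¹(47) = 15.

15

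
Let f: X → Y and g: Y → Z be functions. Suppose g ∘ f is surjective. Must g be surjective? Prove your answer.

surjective

Let c ∈ Z. Since g ∘ f is surjective, some a ∈ X has g(f(a)) = c. Then b = f(a) ∈ Y satisfies g(b) = c. So g is surjective.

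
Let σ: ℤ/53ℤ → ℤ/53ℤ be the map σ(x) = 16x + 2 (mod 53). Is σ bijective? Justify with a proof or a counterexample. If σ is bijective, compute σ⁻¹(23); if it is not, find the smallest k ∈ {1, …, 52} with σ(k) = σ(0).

51

Recall: σ is injective if σ(s) = σ(t) implies s = t.
If σ(s) = σ(t), then 16s ≡ 16t (mod 53). Because gcd(16, 53) = 1, we may cancel 16 to get s ≡ t (mod 53).
We now compute 16⁻¹ mod 53 explicitly. Euclid's algorithm: 53 = 3·16 + 5, 16 = 3·5 + 1; back-substituting gives 1 = 10·16 − 3·53, so 16⁻¹ ≡ 10 (mod 53).
Then y ↦ 10(y − 2) is a two-sided inverse to σ, so every y ∈ ℤ/53ℤ has a preimage.
Therefore σ is bijective.
Since σ is bijective, we find σ⁻¹(23): we need 16x ≡ 23 − 2 ≡ 21 (mod 53). Using 16⁻¹ = 10: x ≡ 10·21 = 210 = 3·53 + 51, so x = 51.
Check: σ(51) = 16·51 + 2 = 818 = 15·53 + 23 ≡ 23 (mod 53).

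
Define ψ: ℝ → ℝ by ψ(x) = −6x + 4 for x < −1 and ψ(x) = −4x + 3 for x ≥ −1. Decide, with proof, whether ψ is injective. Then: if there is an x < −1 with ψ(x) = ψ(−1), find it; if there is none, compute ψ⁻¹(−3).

Both pieces are strictly decreasing (slopes −6 and −4), so each is injective on its own interval.
The left piece maps (−∞, −1) onto (10, ∞); the right piece maps [−1, ∞) onto (−∞, 7].
These images are disjoint, so no value is attained by both pieces. So ψ is injective.
Because the two images are disjoint, no x < −1 has ψ(x) = ψ(−1), so we compute ψ⁻¹(−3): −3 lies in (−∞, 7], so solve −4x + 3 = −3: x = (−3 − 3)/(−4) = 3/2.

3/2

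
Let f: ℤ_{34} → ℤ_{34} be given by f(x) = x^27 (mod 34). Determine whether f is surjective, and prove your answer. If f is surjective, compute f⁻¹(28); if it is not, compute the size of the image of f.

Computing x^27 mod 34 for each x (by repeated squaring, reducing mod 34 at every step), the values f(0), f(1), …, f(33) are: 0, 1, 8, 7, 30, 11, 22, 31, 2, 15, 20, 29, 6, 21, 10, 9, 16, 17, 18, 25, 24, 13, 28, 5, 14, 19, 32, 3, 12, 23, 4, 27, 26, 33.
Every element of ℤ_{34} appears exactly once in this list, so f is a bijection, and in particular surjective.
Since f is surjective, we read off the preimage of 28 from the same table: f(22) = 28, so f⁻¹(28) = 22.

22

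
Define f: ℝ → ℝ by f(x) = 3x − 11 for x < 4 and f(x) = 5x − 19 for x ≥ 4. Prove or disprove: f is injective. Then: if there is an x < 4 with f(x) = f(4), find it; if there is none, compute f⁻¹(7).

26/5

Both pieces are strictly increasing (slopes 3 and 5), so each is injective on its own interval.
The left piece maps (−∞, 4) onto (−∞, 1); the right piece maps [4, ∞) onto [1, ∞).
These images are disjoint, so no value is attained by both pieces. Thus f is injective.
Because the two images are disjoint, no x < 4 has f(x) = f(4), so we compute f⁻¹(7): 7 lies in [1, ∞), so solve 5x − 19 = 7: x = (7 + 19)/5 = 26/5.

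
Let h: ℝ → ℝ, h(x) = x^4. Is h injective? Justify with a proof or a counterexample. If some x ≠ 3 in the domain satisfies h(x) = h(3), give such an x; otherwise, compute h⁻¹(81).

h(3) = 81 = (−3)^4 = h(−3) (since 4 is even), with 3 ≠ −3. So h is not injective.
For the follow-up, such an x exists: taking x = −3 ∈ ℝ gives h(−3) = 81 = h(3) with −3 ≠ 3.

-3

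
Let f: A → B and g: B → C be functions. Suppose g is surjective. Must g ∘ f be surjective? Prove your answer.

No. Take A = {0}, B = C = {0, 1}, f(0) = 0, and g = identity (surjective).
Then (g ∘ f)(0) = 0, and 1 ∈ C has no preimage under g ∘ f, so g ∘ f is not surjective.

not surjective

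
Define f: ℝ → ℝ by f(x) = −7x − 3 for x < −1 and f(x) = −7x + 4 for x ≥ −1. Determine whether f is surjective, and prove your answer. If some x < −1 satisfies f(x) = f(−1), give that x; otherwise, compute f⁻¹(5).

Both pieces are strictly decreasing (slopes −7 and −7), so each is injective on its own interval.
The left piece maps (−∞, −1) onto (4, ∞); the right piece maps [−1, ∞) onto (−∞, 11].
The union (4, ∞) ∪ (−∞, 11] covers ℝ, so f is surjective.
For the follow-up: the images overlap, so an x < −1 with f(x) = f(−1) exists. f(−1) = 11; solving −7x − 3 = 11 for x < −1 gives x = (11 + 3)/(−7) = −2.

-2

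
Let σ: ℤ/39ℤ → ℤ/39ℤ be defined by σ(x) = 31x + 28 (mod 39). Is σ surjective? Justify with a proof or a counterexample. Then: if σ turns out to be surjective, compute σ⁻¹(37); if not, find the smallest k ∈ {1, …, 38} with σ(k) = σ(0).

Since gcd(31, 39) = 1, 31 is invertible modulo 39. Euclid's algorithm: 39 = 1·31 + 8, 31 = 3·8 + 7, 8 = 1·7 + 1; back-substituting gives 1 = 34·31 − 27·39, so 31⁻¹ ≡ 34 (mod 39).
Then y ↦ 34(y − 28) is a two-sided inverse to σ, so every y ∈ ℤ/39ℤ has a preimage.
Hence σ is surjective.
Since σ is surjective, we compute σ⁻¹(37): solve 31x + 28 ≡ 37 (mod 39), i.e. 31x ≡ 9 (mod 39).
Multiplying by 31⁻¹ = 34 gives x ≡ 34·9 = 306 = 7·39 + 33 ≡ 33 (mod 39).
Check: σ(33) = 31·33 + 28 = 1051 = 26·39 + 37 ≡ 37 (mod 39).

33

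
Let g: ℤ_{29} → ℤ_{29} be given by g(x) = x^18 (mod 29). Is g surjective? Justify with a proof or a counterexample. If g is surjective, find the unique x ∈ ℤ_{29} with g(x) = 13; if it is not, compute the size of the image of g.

15

g(14): Repeated squaring mod 29: 14^1 ≡ 14, 14^2 ≡ 14² = 196 ≡ 22, 14^4 ≡ 22² = 484 ≡ 20, 14^8 ≡ 20² = 400 ≡ 23, 14^16 ≡ 23² = 529 ≡ 7. Since 18 = 16 + 2, 14^18 ≡ 7·22: 7·22 = 154 ≡ 9. So 14^18 ≡ 9 (mod 29).
g(15): Repeated squaring mod 29: 15^1 ≡ 15, 15^2 ≡ 15² = 225 ≡ 22, 15^4 ≡ 22² = 484 ≡ 20, 15^8 ≡ 20² = 400 ≡ 23, 15^16 ≡ 23² = 529 ≡ 7. Since 18 = 16 + 2, 15^18 ≡ 7·22: 7·22 = 154 ≡ 9. So 15^18 ≡ 9 (mod 29).
So g(14) = g(15) = 9 while 14 ≠ 15, thus g is not injective.
A non-injective map from the 29-element set ℤ_{29} to itself takes at most 28 distinct values, so it cannot be surjective. Therefore g is not surjective.
Since g is not surjective, we determine |image(g)|. Computing x^18 mod 29 for each x (by repeated squaring, reducing mod 29 at every step), the values g(0), g(1), …, g(28) are: 0, 1, 13, 6, 24, 16, 20, 23, 22, 7, 5, 4, 28, 25, 9, 9, 25, 28, 4, 5, 7, 22, 23, 20, 16, 24, 6, 13, 1.
The distinct values are {0, 1, 4, 5, 6, 7, 9, 13, 16, 20, 22, 23, 24, 25, 28}; there are 15 of them.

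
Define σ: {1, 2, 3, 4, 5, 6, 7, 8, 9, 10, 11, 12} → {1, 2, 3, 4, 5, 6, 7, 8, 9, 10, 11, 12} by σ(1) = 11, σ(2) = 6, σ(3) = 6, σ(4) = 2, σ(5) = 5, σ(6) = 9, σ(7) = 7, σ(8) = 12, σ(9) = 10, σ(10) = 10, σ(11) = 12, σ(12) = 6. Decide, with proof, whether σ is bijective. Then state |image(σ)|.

σ(2) = 6 = σ(3) with 2 ≠ 3, so σ is not injective, hence not bijective.
The image of σ is {2, 5, 6, 7, 9, 10, 11, 12}, which has 8 elements.

8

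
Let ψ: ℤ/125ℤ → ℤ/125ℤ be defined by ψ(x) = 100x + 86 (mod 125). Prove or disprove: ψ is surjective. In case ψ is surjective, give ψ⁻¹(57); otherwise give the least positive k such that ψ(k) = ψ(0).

5

By definition, surjectivity means every element of the codomain has a preimage under ψ.
Since gcd(100, 125) = 25, we have 100x ≡ 0 (mod 25) for all x, so ψ(x) ≡ 11 (mod 25).
But 0 ≢ 11 (mod 25), so 0 ∈ ℤ/125ℤ has no preimage. Hence ψ is not surjective.
Since ψ is not surjective, we find the least positive k with ψ(k) = ψ(0): this means 100k ≡ 0 (mod 125), i.e. 125 ∣ 100k. Since gcd(100, 125) = 25, dividing through by 25 this holds exactly when 5 ∣ 4k, and as gcd(4, 5) = 1, exactly when 5 ∣ k.
The smallest positive such k is 5.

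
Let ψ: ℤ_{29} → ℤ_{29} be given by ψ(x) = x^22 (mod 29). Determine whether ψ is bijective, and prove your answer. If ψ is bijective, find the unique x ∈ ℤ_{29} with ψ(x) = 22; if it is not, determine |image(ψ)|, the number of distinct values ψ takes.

15

ψ(14): Repeated squaring mod 29: 14^1 ≡ 14, 14^2 ≡ 14² = 196 ≡ 22, 14^4 ≡ 22² = 484 ≡ 20, 14^8 ≡ 20² = 400 ≡ 23, 14^16 ≡ 23² = 529 ≡ 7. Since 22 = 16 + 4 + 2, 14^22 ≡ 7·20·22: 7·20 = 140 ≡ 24, then 24·22 = 528 ≡ 6. So 14^22 ≡ 6 (mod 29).
ψ(15): Repeated squaring mod 29: 15^1 ≡ 15, 15^2 ≡ 15² = 225 ≡ 22, 15^4 ≡ 22² = 484 ≡ 20, 15^8 ≡ 20² = 400 ≡ 23, 15^16 ≡ 23² = 529 ≡ 7. Since 22 = 16 + 4 + 2, 15^22 ≡ 7·20·22: 7·20 = 140 ≡ 24, then 24·22 = 528 ≡ 6. So 15^22 ≡ 6 (mod 29).
So ψ(14) = ψ(15) = 6 while 14 ≠ 15, therefore ψ is not injective, hence not bijective.
Since ψ is not bijective, we determine |image(ψ)|. Computing x^22 mod 29 for each x (by repeated squaring, reducing mod 29 at every step), the values ψ(0), ψ(1), …, ψ(28) are: 0, 1, 5, 22, 25, 24, 23, 7, 9, 20, 4, 13, 28, 16, 6, 6, 16, 28, 13, 4, 20, 9, 7, 23, 24, 25, 22, 5, 1.
The distinct values are {0, 1, 4, 5, 6, 7, 9, 13, 16, 20, 22, 23, 24, 25, 28}; there are 15 of them.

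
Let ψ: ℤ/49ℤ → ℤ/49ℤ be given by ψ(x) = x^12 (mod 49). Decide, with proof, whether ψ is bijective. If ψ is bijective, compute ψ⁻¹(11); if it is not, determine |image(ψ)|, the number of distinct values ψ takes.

ψ(3): Repeated squaring mod 49: 3^1 ≡ 3, 3^2 ≡ 3² = 9, 3^4 ≡ 9² = 81 ≡ 32, 3^8 ≡ 32² = 1024 ≡ 44. Since 12 = 8 + 4, 3^12 ≡ 44·32: 44·32 = 1408 ≡ 36. So 3^12 ≡ 36 (mod 49).
ψ(5): Repeated squaring mod 49: 5^1 ≡ 5, 5^2 ≡ 5² = 25, 5^4 ≡ 25² = 625 ≡ 37, 5^8 ≡ 37² = 1369 ≡ 46. Since 12 = 8 + 4, 5^12 ≡ 46·37: 46·37 = 1702 ≡ 36. So 5^12 ≡ 36 (mod 49).
So ψ(3) = ψ(5) = 36 while 3 ≠ 5, thus ψ is not injective, hence not bijective.
Since ψ is not bijective, we determine |image(ψ)|. Computing x^12 mod 49 for each x (by repeated squaring, reducing mod 49 at every step), the values ψ(0), ψ(1), …, ψ(48) are: 0, 1, 29, 36, 8, 36, 15, 0, 36, 22, 15, 29, 43, 29, 0, 22, 15, 43, 1, 1, 43, 0, 8, 8, 22, 22, 8, 8, 0, 43, 1, 1, 43, 15, 22, 0, 29, 43, 29, 15, 22, 36, 0, 15, 36, 8, 36, 29, 1.
The distinct values are {0, 1, 8, 15, 22, 29, 36, 43}; there are 8 of them.

8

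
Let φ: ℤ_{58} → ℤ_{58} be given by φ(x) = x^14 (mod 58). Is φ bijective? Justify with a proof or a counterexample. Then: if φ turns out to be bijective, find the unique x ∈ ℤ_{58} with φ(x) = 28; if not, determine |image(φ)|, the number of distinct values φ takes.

φ(1) = 1^14 = 1.
φ(5): Repeated squaring mod 58: 5^1 ≡ 5, 5^2 ≡ 5² = 25, 5^4 ≡ 25² = 625 ≡ 45, 5^8 ≡ 45² = 2025 ≡ 53. Since 14 = 8 + 4 + 2, 5^14 ≡ 53·45·25: 53·45 = 2385 ≡ 7, then 7·25 = 175 ≡ 1. So 5^14 ≡ 1 (mod 58).
So φ(1) = φ(5) = 1 while 1 ≠ 5, hence φ is not injective, hence not bijective.
Since φ is not bijective, we determine |image(φ)|. Computing x^14 mod 58 for each x (by repeated squaring, reducing mod 58 at every step), the values φ(0), φ(1), …, φ(57) are: 0, 1, 28, 57, 30, 1, 30, 1, 28, 1, 28, 57, 28, 1, 28, 57, 30, 57, 28, 57, 30, 57, 30, 1, 30, 1, 28, 57, 30, 29, 30, 57, 28, 1, 30, 1, 30, 57, 30, 57, 28, 57, 30, 57, 28, 1, 28, 57, 28, 1, 28, 1, 30, 1, 30, 57, 28, 1.
The distinct values are {0, 1, 28, 29, 30, 57}; there are 6 of them.

6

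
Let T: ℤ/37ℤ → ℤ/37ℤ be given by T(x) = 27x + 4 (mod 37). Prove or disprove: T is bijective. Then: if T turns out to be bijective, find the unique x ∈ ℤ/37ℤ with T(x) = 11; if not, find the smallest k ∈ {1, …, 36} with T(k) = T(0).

Recall that T is injective if T(u) = T(v) implies u = v.
Suppose T(u) = T(v) in ℤ/37ℤ. Then 27u + 4 ≡ 27v + 4 (mod 37), thus 27(u − v) ≡ 0 (mod 37).
Since gcd(27, 37) = 1, 27 is invertible modulo 37, thus u − v ≡ 0 (mod 37), i.e. u = v.
We now compute 27⁻¹ mod 37 explicitly. Euclid's algorithm: 37 = 1·27 + 10, 27 = 2·10 + 7, 10 = 1·7 + 3, 7 = 2·3 + 1; back-substituting gives 1 = 11·27 − 8·37, so 27⁻¹ ≡ 11 (mod 37).
Then y ↦ 11(y − 4) is a two-sided inverse to T, so every y ∈ ℤ/37ℤ has a preimage.
Therefore T is bijective.
Since T is bijective, we compute T⁻¹(11): solve 27x + 4 ≡ 11 (mod 37), i.e. 27x ≡ 7 (mod 37).
Multiplying by 27⁻¹ = 11 gives x ≡ 11·7 = 77 = 2·37 + 3 ≡ 3 (mod 37).
Check: T(3) = 27·3 + 4 = 85 = 2·37 + 11 ≡ 11 (mod 37).

3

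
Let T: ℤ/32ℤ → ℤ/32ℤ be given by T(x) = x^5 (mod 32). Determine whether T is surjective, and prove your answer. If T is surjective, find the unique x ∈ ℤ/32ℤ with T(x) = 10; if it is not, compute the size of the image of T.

T(0) = 0^5 = 0.
T(2): Repeated squaring mod 32: 2^1 ≡ 2, 2^2 ≡ 2² = 4, 2^4 ≡ 4² = 16. Since 5 = 4 + 1, 2^5 ≡ 16·2: 16·2 = 32 ≡ 0. So 2^5 ≡ 0 (mod 32).
So T(0) = T(2) = 0 while 0 ≠ 2, hence T is not injective.
A non-injective map from the 32-element set ℤ/32ℤ to itself takes at most 31 distinct values, so it cannot be surjective. Thus T is not surjective.
Since T is not surjective, we determine |image(T)|. Computing x^5 mod 32 for each x (by repeated squaring, reducing mod 32 at every step), the values T(0), T(1), …, T(31) are: 0, 1, 0, 19, 0, 21, 0, 7, 0, 9, 0, 27, 0, 29, 0, 15, 0, 17, 0, 3, 0, 5, 0, 23, 0, 25, 0, 11, 0, 13, 0, 31.
The distinct values are {0, 1, 3, 5, 7, 9, 11, 13, 15, 17, 19, 21, 23, 25, 27, 29, 31}; there are 17 of them.

17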